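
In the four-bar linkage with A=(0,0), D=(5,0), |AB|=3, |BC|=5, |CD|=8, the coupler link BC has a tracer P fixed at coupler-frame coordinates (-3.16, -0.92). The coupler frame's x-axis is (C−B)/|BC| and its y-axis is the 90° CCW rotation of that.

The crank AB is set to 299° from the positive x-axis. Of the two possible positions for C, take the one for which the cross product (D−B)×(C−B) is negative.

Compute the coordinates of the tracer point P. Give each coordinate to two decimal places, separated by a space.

A=(0,0), D=(5.00,0)
B = A + 3.00·(cos299°, sin299°) = (1.4544, -2.6239)
|BD| = 4.4109
circle(B,5.00) ∩ circle(D,8.00): a=-2.2155, h=4.4824
  candidates: C₊=(-2.9928,-0.3387) cross=19.771; C₋=(2.3400,-7.5448) cross=-19.771
  mode - wants cross < 0 → take C=(2.3400,-7.5448) (cross=-19.771)
ex = (C−B)/|BC| = (0.1771,-0.9842); ey = (0.9842,0.1771)
P = B + -3.16·ex + -0.92·ey = (-0.0107,0.3232)

-0.01 0.32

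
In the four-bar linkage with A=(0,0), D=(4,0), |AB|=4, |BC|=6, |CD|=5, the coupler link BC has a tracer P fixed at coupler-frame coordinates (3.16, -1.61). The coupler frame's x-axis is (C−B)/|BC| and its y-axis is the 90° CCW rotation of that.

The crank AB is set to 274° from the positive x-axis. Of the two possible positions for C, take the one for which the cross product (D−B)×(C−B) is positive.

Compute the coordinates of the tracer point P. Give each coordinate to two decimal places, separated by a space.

1.40 -0.63

A=(0,0), D=(4.00,0)
B = A + 4.00·(cos274°, sin274°) = (0.2790, -3.9903)
|BD| = 5.4560
circle(B,6.00) ∩ circle(D,5.00): a=3.7361, h=4.6949
  candidates: C₊=(-0.6066,1.9440) cross=25.615; C₋=(6.2606,-4.4598) cross=-25.615
  mode + wants cross > 0 → take C=(-0.6066,1.9440) (cross=25.615)
ex = (C−B)/|BC| = (-0.1476,0.9890); ey = (-0.9890,-0.1476)
P = B + 3.16·ex + -1.61·ey = (1.4050,-0.6272)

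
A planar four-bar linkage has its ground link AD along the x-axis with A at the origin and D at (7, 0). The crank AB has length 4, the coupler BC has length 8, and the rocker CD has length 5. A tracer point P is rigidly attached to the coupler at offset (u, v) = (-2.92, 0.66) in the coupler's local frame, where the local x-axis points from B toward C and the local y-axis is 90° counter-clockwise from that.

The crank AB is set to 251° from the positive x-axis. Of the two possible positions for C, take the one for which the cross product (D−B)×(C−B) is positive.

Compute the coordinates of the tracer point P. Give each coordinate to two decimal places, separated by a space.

A=(0,0), D=(7.00,0)
B = A + 4.00·(cos251°, sin251°) = (-1.3023, -3.7821)
|BD| = 9.1231
circle(B,8.00) ∩ circle(D,5.00): a=6.6990, h=4.3730
  candidates: C₊=(2.9811,2.9746) cross=39.896; C₋=(6.6068,-4.9845) cross=-39.896
  mode + wants cross > 0 → take C=(2.9811,2.9746) (cross=39.896)
ex = (C−B)/|BC| = (0.5354,0.8446); ey = (-0.8446,0.5354)
P = B + -2.92·ex + 0.66·ey = (-3.4231,-5.8949)

-3.42 -5.89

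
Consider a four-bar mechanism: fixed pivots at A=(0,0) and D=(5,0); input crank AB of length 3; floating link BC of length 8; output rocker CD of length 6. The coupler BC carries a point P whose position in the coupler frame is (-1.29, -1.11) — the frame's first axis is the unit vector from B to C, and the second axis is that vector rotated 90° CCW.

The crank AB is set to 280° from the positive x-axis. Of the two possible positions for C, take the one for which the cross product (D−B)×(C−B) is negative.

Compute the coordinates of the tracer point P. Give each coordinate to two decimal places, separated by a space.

A=(0,0), D=(5.00,0)
B = A + 3.00·(cos280°, sin280°) = (0.5209, -2.9544)
|BD| = 5.3657
circle(B,8.00) ∩ circle(D,6.00): a=5.2920, h=5.9995
  candidates: C₊=(1.6351,4.9676) cross=32.192; C₋=(8.2419,-5.0487) cross=-32.192
  mode - wants cross < 0 → take C=(8.2419,-5.0487) (cross=-32.192)
ex = (C−B)/|BC| = (0.9651,-0.2618); ey = (0.2618,0.9651)
P = B + -1.29·ex + -1.11·ey = (-1.0147,-3.6880)

-1.01 -3.69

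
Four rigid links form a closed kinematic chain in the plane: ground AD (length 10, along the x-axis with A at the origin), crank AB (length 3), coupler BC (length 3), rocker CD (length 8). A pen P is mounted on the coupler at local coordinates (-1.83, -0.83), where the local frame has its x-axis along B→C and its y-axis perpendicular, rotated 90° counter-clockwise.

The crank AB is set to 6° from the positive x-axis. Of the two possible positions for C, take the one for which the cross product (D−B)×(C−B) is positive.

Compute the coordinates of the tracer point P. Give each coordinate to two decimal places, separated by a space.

3.98 -1.43

A=(0,0), D=(10.00,0)
B = A + 3.00·(cos6°, sin6°) = (2.9836, 0.3136)
|BD| = 7.0234
circle(B,3.00) ∩ circle(D,8.00): a=-0.4037, h=2.9727
  candidates: C₊=(2.7130,3.3014) cross=20.879; C₋=(2.4475,-2.6381) cross=-20.879
  mode + wants cross > 0 → take C=(2.7130,3.3014) (cross=20.879)
ex = (C−B)/|BC| = (-0.0902,0.9959); ey = (-0.9959,-0.0902)
P = B + -1.83·ex + -0.83·ey = (3.9753,-1.4341)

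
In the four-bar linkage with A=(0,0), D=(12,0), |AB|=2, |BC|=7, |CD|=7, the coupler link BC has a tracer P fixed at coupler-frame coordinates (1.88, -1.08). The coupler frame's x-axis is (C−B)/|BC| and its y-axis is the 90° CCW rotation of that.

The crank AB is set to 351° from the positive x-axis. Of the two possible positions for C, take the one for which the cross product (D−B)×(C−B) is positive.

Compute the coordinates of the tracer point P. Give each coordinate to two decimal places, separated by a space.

4.06 0.29

A=(0,0), D=(12.00,0)
B = A + 2.00·(cos351°, sin351°) = (1.9754, -0.3129)
|BD| = 10.0295
circle(B,7.00) ∩ circle(D,7.00): a=5.0148, h=4.8839
  candidates: C₊=(6.8353,4.7251) cross=48.983; C₋=(7.1400,-5.0379) cross=-48.983
  mode + wants cross > 0 → take C=(6.8353,4.7251) (cross=48.983)
ex = (C−B)/|BC| = (0.6943,0.7197); ey = (-0.7197,0.6943)
P = B + 1.88·ex + -1.08·ey = (4.0579,0.2904)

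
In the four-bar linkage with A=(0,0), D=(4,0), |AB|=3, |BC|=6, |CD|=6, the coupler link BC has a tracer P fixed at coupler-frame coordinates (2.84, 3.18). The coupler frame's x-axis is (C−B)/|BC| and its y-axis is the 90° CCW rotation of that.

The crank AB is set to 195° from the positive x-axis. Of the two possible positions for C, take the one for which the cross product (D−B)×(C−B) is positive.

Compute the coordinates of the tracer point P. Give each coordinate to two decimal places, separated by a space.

A=(0,0), D=(4.00,0)
B = A + 3.00·(cos195°, sin195°) = (-2.8978, -0.7765)
|BD| = 6.9413
circle(B,6.00) ∩ circle(D,6.00): a=3.4707, h=4.8943
  candidates: C₊=(0.0036,4.4754) cross=33.973; C₋=(1.0986,-5.2518) cross=-33.973
  mode + wants cross > 0 → take C=(0.0036,4.4754) (cross=33.973)
ex = (C−B)/|BC| = (0.4836,0.8753); ey = (-0.8753,0.4836)
P = B + 2.84·ex + 3.18·ey = (-4.3079,3.2472)

-4.31 3.25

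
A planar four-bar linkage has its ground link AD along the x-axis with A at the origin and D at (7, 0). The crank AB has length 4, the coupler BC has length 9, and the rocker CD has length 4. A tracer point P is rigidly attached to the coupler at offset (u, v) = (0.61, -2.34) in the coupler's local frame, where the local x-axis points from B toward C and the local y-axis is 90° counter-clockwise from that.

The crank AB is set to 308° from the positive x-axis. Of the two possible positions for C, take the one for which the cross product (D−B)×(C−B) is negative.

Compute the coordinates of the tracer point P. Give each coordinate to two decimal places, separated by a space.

A=(0,0), D=(7.00,0)
B = A + 4.00·(cos308°, sin308°) = (2.4626, -3.1520)
|BD| = 5.5248
circle(B,9.00) ∩ circle(D,4.00): a=8.6450, h=2.5028
  candidates: C₊=(8.1346,3.8357) cross=13.828; C₋=(10.9905,-0.2753) cross=-13.828
  mode - wants cross < 0 → take C=(10.9905,-0.2753) (cross=-13.828)
ex = (C−B)/|BC| = (0.9475,0.3196); ey = (-0.3196,0.9475)
P = B + 0.61·ex + -2.34·ey = (3.7886,-5.1743)

3.79 -5.17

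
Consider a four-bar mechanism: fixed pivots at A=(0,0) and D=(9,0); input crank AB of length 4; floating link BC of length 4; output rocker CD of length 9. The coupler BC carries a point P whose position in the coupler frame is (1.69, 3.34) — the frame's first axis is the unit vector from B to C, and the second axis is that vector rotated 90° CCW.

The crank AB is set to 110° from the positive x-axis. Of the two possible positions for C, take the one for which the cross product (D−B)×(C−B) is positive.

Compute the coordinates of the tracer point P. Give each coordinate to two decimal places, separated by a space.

-1.58 7.50

A=(0,0), D=(9.00,0)
B = A + 4.00·(cos110°, sin110°) = (-1.3681, 3.7588)
|BD| = 11.0284
circle(B,4.00) ∩ circle(D,9.00): a=2.5673, h=3.0674
  candidates: C₊=(2.0909,5.7676) cross=33.829; C₋=(0.0000,0.0000) cross=-33.829
  mode + wants cross > 0 → take C=(2.0909,5.7676) (cross=33.829)
ex = (C−B)/|BC| = (0.8648,0.5022); ey = (-0.5022,0.8648)
P = B + 1.69·ex + 3.34·ey = (-1.5840,7.4958)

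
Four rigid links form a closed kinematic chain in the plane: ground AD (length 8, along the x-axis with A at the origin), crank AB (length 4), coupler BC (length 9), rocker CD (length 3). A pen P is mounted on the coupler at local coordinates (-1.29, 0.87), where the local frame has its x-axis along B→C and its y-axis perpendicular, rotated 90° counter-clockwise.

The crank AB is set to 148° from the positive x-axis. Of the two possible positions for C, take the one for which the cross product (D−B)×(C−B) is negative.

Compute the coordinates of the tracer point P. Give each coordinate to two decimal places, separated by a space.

A=(0,0), D=(8.00,0)
B = A + 4.00·(cos148°, sin148°) = (-3.3922, 2.1197)
|BD| = 11.5877
circle(B,9.00) ∩ circle(D,3.00): a=8.9006, h=1.3339
  candidates: C₊=(5.6022,1.8030) cross=15.457; C₋=(5.1142,-0.8199) cross=-15.457
  mode - wants cross < 0 → take C=(5.1142,-0.8199) (cross=-15.457)
ex = (C−B)/|BC| = (0.9452,-0.3266); ey = (0.3266,0.9452)
P = B + -1.29·ex + 0.87·ey = (-4.3273,3.3633)

-4.33 3.36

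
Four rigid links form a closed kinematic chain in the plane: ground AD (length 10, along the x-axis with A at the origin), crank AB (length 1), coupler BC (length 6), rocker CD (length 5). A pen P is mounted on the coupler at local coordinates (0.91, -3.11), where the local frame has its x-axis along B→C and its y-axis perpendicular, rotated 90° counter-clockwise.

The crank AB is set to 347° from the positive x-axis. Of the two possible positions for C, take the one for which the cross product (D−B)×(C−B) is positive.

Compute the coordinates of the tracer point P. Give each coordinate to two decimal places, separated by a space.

A=(0,0), D=(10.00,0)
B = A + 1.00·(cos347°, sin347°) = (0.9744, -0.2250)
|BD| = 9.0284
circle(B,6.00) ∩ circle(D,5.00): a=5.1234, h=3.1226
  candidates: C₊=(6.0184,3.0244) cross=28.192; C₋=(6.1740,-3.2189) cross=-28.192
  mode + wants cross > 0 → take C=(6.0184,3.0244) (cross=28.192)
ex = (C−B)/|BC| = (0.8407,0.5416); ey = (-0.5416,0.8407)
P = B + 0.91·ex + -3.11·ey = (3.4236,-2.3466)

3.42 -2.35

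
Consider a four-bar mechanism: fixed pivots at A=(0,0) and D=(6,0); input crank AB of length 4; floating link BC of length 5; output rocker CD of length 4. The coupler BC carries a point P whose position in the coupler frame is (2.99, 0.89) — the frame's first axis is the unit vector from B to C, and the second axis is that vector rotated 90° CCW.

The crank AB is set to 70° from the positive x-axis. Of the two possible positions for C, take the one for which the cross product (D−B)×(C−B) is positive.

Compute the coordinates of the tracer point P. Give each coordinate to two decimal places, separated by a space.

A=(0,0), D=(6.00,0)
B = A + 4.00·(cos70°, sin70°) = (1.3681, 3.7588)
|BD| = 5.9652
circle(B,5.00) ∩ circle(D,4.00): a=3.7370, h=3.3219
  candidates: C₊=(6.3630,3.9835) cross=19.816; C₋=(2.1766,-1.1754) cross=-19.816
  mode + wants cross > 0 → take C=(6.3630,3.9835) (cross=19.816)
ex = (C−B)/|BC| = (0.9990,0.0449); ey = (-0.0449,0.9990)
P = B + 2.99·ex + 0.89·ey = (4.3151,4.7823)

4.32 4.78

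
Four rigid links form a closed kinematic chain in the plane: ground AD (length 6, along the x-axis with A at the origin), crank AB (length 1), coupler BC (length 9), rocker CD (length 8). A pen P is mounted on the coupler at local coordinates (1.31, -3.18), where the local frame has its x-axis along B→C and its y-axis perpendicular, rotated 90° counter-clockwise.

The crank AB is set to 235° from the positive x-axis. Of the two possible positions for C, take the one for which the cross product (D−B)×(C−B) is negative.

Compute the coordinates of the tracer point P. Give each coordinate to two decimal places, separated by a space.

-2.28 -3.80

A=(0,0), D=(6.00,0)
B = A + 1.00·(cos235°, sin235°) = (-0.5736, -0.8192)
|BD| = 6.6244
circle(B,9.00) ∩ circle(D,8.00): a=4.5953, h=7.7384
  candidates: C₊=(3.0296,7.4281) cross=51.262; C₋=(4.9434,-7.9299) cross=-51.262
  mode - wants cross < 0 → take C=(4.9434,-7.9299) (cross=-51.262)
ex = (C−B)/|BC| = (0.6130,-0.7901); ey = (0.7901,0.6130)
P = B + 1.31·ex + -3.18·ey = (-2.2830,-3.8035)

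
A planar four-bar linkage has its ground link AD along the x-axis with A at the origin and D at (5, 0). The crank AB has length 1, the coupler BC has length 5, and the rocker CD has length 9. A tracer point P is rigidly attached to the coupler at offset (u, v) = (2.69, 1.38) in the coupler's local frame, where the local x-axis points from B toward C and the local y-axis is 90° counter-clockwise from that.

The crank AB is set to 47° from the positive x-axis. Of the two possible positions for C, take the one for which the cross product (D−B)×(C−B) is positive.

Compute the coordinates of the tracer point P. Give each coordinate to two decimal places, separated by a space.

A=(0,0), D=(5.00,0)
B = A + 1.00·(cos47°, sin47°) = (0.6820, 0.7314)
|BD| = 4.3795
circle(B,5.00) ∩ circle(D,9.00): a=-4.2037, h=2.7072
  candidates: C₊=(-3.0106,4.1026) cross=11.856; C₋=(-3.9147,-1.2359) cross=-11.856
  mode + wants cross > 0 → take C=(-3.0106,4.1026) (cross=11.856)
ex = (C−B)/|BC| = (-0.7385,0.6742); ey = (-0.6742,-0.7385)
P = B + 2.69·ex + 1.38·ey = (-2.2350,1.5259)

-2.24 1.53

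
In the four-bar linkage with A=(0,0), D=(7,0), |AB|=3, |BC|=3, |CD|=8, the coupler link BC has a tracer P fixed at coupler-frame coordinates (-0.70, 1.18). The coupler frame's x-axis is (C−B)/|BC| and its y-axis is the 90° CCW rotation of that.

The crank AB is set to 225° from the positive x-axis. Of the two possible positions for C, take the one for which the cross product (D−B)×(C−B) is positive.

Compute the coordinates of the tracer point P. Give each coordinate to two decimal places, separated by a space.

-3.48 -2.32

A=(0,0), D=(7.00,0)
B = A + 3.00·(cos225°, sin225°) = (-2.1213, -2.1213)
|BD| = 9.3647
circle(B,3.00) ∩ circle(D,8.00): a=1.7458, h=2.4397
  candidates: C₊=(-0.9735,0.6504) cross=22.847; C₋=(0.1318,-4.1021) cross=-22.847
  mode + wants cross > 0 → take C=(-0.9735,0.6504) (cross=22.847)
ex = (C−B)/|BC| = (0.3826,0.9239); ey = (-0.9239,0.3826)
P = B + -0.70·ex + 1.18·ey = (-3.4794,-2.3166)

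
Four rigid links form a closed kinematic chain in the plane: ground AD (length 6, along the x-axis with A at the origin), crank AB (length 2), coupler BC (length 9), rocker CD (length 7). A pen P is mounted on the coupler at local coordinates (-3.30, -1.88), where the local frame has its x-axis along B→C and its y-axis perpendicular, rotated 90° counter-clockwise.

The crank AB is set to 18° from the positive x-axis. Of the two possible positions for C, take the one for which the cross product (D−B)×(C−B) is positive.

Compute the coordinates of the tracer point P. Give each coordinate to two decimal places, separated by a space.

A=(0,0), D=(6.00,0)
B = A + 2.00·(cos18°, sin18°) = (1.9021, 0.6180)
|BD| = 4.1442
circle(B,9.00) ∩ circle(D,7.00): a=5.9329, h=6.7676
  candidates: C₊=(8.7779,6.4252) cross=28.047; C₋=(6.7594,-6.9587) cross=-28.047
  mode + wants cross > 0 → take C=(8.7779,6.4252) (cross=28.047)
ex = (C−B)/|BC| = (0.7640,0.6452); ey = (-0.6452,0.7640)
P = B + -3.30·ex + -1.88·ey = (0.5940,-2.9475)

0.59 -2.95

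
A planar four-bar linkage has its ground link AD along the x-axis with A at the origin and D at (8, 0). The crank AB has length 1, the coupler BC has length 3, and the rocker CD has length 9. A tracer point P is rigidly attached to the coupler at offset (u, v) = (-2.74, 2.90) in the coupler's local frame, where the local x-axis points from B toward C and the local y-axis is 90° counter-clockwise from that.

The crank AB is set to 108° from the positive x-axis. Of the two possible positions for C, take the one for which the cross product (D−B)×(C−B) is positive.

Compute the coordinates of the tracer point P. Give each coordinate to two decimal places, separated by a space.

-3.40 -1.57

A=(0,0), D=(8.00,0)
B = A + 1.00·(cos108°, sin108°) = (-0.3090, 0.9511)
|BD| = 8.3633
circle(B,3.00) ∩ circle(D,9.00): a=-0.1229, h=2.9975
  candidates: C₊=(-0.0903,3.9431) cross=25.069; C₋=(-0.7720,-2.0130) cross=-25.069
  mode + wants cross > 0 → take C=(-0.0903,3.9431) (cross=25.069)
ex = (C−B)/|BC| = (0.0729,0.9973); ey = (-0.9973,0.0729)
P = B + -2.74·ex + 2.90·ey = (-3.4011,-1.5702)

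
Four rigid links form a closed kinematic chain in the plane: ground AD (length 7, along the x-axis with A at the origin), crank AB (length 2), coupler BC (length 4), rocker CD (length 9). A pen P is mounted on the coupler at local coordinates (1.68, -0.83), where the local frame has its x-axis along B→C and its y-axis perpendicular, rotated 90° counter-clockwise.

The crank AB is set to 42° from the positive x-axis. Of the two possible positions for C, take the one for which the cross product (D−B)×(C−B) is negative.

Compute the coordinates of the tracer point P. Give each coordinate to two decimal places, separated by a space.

A=(0,0), D=(7.00,0)
B = A + 2.00·(cos42°, sin42°) = (1.4863, 1.3383)
|BD| = 5.6738
circle(B,4.00) ∩ circle(D,9.00): a=-2.8912, h=2.7642
  candidates: C₊=(-0.6713,4.7064) cross=15.684; C₋=(-1.9753,-0.6660) cross=-15.684
  mode - wants cross < 0 → take C=(-1.9753,-0.6660) (cross=-15.684)
ex = (C−B)/|BC| = (-0.8654,-0.5011); ey = (0.5011,-0.8654)
P = B + 1.68·ex + -0.83·ey = (-0.3835,1.2147)

-0.38 1.21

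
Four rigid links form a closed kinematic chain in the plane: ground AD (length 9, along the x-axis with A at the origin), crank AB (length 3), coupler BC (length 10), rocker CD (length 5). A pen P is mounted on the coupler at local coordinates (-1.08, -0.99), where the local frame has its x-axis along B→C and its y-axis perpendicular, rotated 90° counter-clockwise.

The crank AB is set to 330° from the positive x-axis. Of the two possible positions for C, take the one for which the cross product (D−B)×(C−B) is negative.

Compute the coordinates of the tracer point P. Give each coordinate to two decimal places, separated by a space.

1.33 -2.23

A=(0,0), D=(9.00,0)
B = A + 3.00·(cos330°, sin330°) = (2.5981, -1.5000)
|BD| = 6.5753
circle(B,10.00) ∩ circle(D,5.00): a=8.9908, h=4.3778
  candidates: C₊=(10.3531,4.8134) cross=28.786; C₋=(12.3505,-3.7113) cross=-28.786
  mode - wants cross < 0 → take C=(12.3505,-3.7113) (cross=-28.786)
ex = (C−B)/|BC| = (0.9752,-0.2211); ey = (0.2211,0.9752)
P = B + -1.08·ex + -0.99·ey = (1.3259,-2.2267)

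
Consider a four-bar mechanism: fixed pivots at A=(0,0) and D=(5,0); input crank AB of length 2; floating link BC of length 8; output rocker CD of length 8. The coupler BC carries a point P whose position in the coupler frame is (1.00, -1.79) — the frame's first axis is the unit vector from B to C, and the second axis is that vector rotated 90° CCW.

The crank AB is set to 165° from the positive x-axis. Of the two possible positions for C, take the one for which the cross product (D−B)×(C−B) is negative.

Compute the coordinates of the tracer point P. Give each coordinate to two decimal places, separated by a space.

-3.23 -1.07

A=(0,0), D=(5.00,0)
B = A + 2.00·(cos165°, sin165°) = (-1.9319, 0.5176)
|BD| = 6.9512
circle(B,8.00) ∩ circle(D,8.00): a=3.4756, h=7.2056
  candidates: C₊=(2.0707,7.4444) cross=50.087; C₋=(0.9975,-6.9268) cross=-50.087
  mode - wants cross < 0 → take C=(0.9975,-6.9268) (cross=-50.087)
ex = (C−B)/|BC| = (0.3662,-0.9305); ey = (0.9305,0.3662)
P = B + 1.00·ex + -1.79·ey = (-3.2314,-1.0684)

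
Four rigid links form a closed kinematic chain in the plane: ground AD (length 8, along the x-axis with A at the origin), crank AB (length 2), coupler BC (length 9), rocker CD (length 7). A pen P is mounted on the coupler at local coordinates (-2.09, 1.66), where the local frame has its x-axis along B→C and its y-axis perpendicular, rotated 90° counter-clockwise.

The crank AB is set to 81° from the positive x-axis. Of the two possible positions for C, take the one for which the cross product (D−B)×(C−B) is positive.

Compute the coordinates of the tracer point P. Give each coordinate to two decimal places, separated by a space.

-2.35 2.19

A=(0,0), D=(8.00,0)
B = A + 2.00·(cos81°, sin81°) = (0.3129, 1.9754)
|BD| = 7.9369
circle(B,9.00) ∩ circle(D,7.00): a=5.9843, h=6.7222
  candidates: C₊=(7.7820,6.9966) cross=53.353; C₋=(4.4359,-6.0247) cross=-53.353
  mode + wants cross > 0 → take C=(7.7820,6.9966) (cross=53.353)
ex = (C−B)/|BC| = (0.8299,0.5579); ey = (-0.5579,0.8299)
P = B + -2.09·ex + 1.66·ey = (-2.3478,2.1870)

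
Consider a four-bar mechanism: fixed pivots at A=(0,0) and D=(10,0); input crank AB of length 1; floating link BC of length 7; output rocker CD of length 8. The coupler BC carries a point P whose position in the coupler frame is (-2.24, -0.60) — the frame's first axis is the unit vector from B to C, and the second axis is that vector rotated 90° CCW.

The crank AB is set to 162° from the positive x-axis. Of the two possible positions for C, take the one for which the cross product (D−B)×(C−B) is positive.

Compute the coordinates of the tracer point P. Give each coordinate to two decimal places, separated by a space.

-2.10 -1.70

A=(0,0), D=(10.00,0)
B = A + 1.00·(cos162°, sin162°) = (-0.9511, 0.3090)
|BD| = 10.9554
circle(B,7.00) ∩ circle(D,8.00): a=4.7931, h=5.1016
  candidates: C₊=(3.9841,5.2734) cross=55.890; C₋=(3.6963,-4.9257) cross=-55.890
  mode + wants cross > 0 → take C=(3.9841,5.2734) (cross=55.890)
ex = (C−B)/|BC| = (0.7050,0.7092); ey = (-0.7092,0.7050)
P = B + -2.24·ex + -0.60·ey = (-2.1048,-1.7026)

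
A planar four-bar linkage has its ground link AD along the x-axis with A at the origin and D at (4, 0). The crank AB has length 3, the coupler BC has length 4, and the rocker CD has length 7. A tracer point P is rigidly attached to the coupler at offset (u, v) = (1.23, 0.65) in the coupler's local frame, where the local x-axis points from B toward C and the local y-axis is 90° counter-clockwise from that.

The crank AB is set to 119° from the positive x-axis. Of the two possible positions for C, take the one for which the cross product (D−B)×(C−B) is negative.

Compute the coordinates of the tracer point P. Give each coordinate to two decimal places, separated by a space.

A=(0,0), D=(4.00,0)
B = A + 3.00·(cos119°, sin119°) = (-1.4544, 2.6239)
|BD| = 6.0527
circle(B,4.00) ∩ circle(D,7.00): a=0.3003, h=3.9887
  candidates: C₊=(0.5453,6.0881) cross=24.143; C₋=(-2.9129,-1.1008) cross=-24.143
  mode - wants cross < 0 → take C=(-2.9129,-1.1008) (cross=-24.143)
ex = (C−B)/|BC| = (-0.3646,-0.9312); ey = (0.9312,-0.3646)
P = B + 1.23·ex + 0.65·ey = (-1.2977,1.2415)

-1.30 1.24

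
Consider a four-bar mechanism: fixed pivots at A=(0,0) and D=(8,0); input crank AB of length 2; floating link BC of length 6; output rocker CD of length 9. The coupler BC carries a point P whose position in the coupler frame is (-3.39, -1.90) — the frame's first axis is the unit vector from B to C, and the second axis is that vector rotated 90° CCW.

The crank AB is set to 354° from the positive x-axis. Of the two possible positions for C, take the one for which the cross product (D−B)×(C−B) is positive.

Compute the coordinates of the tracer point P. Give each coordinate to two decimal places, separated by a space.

4.40 -3.26

A=(0,0), D=(8.00,0)
B = A + 2.00·(cos354°, sin354°) = (1.9890, -0.2091)
|BD| = 6.0146
circle(B,6.00) ∩ circle(D,9.00): a=-0.7336, h=5.9550
  candidates: C₊=(1.0489,5.7168) cross=35.817; C₋=(1.4629,-6.1859) cross=-35.817
  mode + wants cross > 0 → take C=(1.0489,5.7168) (cross=35.817)
ex = (C−B)/|BC| = (-0.1567,0.9876); ey = (-0.9876,-0.1567)
P = B + -3.39·ex + -1.90·ey = (4.3968,-3.2595)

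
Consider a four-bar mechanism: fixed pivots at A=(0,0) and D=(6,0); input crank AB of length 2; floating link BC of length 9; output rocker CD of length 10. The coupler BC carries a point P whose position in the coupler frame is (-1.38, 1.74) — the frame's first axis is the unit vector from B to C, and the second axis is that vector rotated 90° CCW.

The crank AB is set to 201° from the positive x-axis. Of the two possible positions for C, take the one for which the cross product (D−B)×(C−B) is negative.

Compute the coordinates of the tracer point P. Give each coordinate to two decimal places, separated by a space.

-0.80 1.23

A=(0,0), D=(6.00,0)
B = A + 2.00·(cos201°, sin201°) = (-1.8672, -0.7167)
|BD| = 7.8997
circle(B,9.00) ∩ circle(D,10.00): a=2.7473, h=8.5704
  candidates: C₊=(0.0912,8.0676) cross=67.704; C₋=(1.6464,-9.0026) cross=-67.704
  mode - wants cross < 0 → take C=(1.6464,-9.0026) (cross=-67.704)
ex = (C−B)/|BC| = (0.3904,-0.9206); ey = (0.9206,0.3904)
P = B + -1.38·ex + 1.74·ey = (-0.8040,1.2330)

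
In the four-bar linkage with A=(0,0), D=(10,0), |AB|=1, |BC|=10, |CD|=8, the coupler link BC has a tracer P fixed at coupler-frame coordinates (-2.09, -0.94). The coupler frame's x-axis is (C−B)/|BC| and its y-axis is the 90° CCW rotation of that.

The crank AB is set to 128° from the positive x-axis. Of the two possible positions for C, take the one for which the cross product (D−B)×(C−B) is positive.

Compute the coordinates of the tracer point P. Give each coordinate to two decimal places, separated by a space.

A=(0,0), D=(10.00,0)
B = A + 1.00·(cos128°, sin128°) = (-0.6157, 0.7880)
|BD| = 10.6449
circle(B,10.00) ∩ circle(D,8.00): a=7.0134, h=7.1283
  candidates: C₊=(6.9062,7.3775) cross=75.880; C₋=(5.8508,-6.8399) cross=-75.880
  mode + wants cross > 0 → take C=(6.9062,7.3775) (cross=75.880)
ex = (C−B)/|BC| = (0.7522,0.6590); ey = (-0.6590,0.7522)
P = B + -2.09·ex + -0.94·ey = (-1.5683,-1.2963)

-1.57 -1.30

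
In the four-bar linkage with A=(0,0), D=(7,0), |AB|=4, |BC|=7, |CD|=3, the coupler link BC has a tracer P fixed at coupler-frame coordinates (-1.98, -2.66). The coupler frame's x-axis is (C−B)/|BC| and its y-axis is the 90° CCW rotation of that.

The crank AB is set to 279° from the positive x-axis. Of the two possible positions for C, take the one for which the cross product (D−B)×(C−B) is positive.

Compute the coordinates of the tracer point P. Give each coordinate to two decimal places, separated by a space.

1.69 -7.09

A=(0,0), D=(7.00,0)
B = A + 4.00·(cos279°, sin279°) = (0.6257, -3.9508)
|BD| = 7.4993
circle(B,7.00) ∩ circle(D,3.00): a=6.4166, h=2.7978
  candidates: C₊=(4.6058,1.8077) cross=20.982; C₋=(7.5536,-2.9485) cross=-20.982
  mode + wants cross > 0 → take C=(4.6058,1.8077) (cross=20.982)
ex = (C−B)/|BC| = (0.5686,0.8226); ey = (-0.8226,0.5686)
P = B + -1.98·ex + -2.66·ey = (1.6882,-7.0920)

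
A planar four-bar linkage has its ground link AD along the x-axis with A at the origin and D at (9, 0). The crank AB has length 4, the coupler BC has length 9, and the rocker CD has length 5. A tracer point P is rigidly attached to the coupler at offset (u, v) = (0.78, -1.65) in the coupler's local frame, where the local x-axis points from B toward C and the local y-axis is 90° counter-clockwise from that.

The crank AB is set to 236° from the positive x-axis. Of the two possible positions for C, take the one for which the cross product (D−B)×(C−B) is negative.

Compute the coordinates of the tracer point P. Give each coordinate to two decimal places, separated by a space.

A=(0,0), D=(9.00,0)
B = A + 4.00·(cos236°, sin236°) = (-2.2368, -3.3162)
|BD| = 11.7159
circle(B,9.00) ∩ circle(D,5.00): a=8.2479, h=3.6018
  candidates: C₊=(4.6543,2.4729) cross=42.198; C₋=(6.6933,-4.4361) cross=-42.198
  mode - wants cross < 0 → take C=(6.6933,-4.4361) (cross=-42.198)
ex = (C−B)/|BC| = (0.9922,-0.1244); ey = (0.1244,0.9922)
P = B + 0.78·ex + -1.65·ey = (-1.6682,-5.0504)

-1.67 -5.05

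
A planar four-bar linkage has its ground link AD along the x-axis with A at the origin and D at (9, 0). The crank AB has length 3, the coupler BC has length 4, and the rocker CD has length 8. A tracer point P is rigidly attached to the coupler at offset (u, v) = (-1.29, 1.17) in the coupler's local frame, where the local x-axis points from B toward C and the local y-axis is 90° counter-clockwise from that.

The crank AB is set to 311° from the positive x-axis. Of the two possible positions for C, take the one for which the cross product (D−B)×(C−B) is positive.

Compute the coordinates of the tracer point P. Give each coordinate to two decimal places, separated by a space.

A=(0,0), D=(9.00,0)
B = A + 3.00·(cos311°, sin311°) = (1.9682, -2.2641)
|BD| = 7.3873
circle(B,4.00) ∩ circle(D,8.00): a=0.4449, h=3.9752
  candidates: C₊=(1.1733,1.6561) cross=29.366; C₋=(3.6100,-5.9117) cross=-29.366
  mode + wants cross > 0 → take C=(1.1733,1.6561) (cross=29.366)
ex = (C−B)/|BC| = (-0.1987,0.9801); ey = (-0.9801,-0.1987)
P = B + -1.29·ex + 1.17·ey = (1.0779,-3.7609)

1.08 -3.76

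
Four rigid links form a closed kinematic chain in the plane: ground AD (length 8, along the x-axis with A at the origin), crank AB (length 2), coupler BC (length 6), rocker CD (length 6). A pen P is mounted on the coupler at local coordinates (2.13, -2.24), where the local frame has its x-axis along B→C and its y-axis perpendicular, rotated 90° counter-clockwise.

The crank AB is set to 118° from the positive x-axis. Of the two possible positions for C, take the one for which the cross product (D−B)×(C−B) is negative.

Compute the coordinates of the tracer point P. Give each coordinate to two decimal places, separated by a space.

A=(0,0), D=(8.00,0)
B = A + 2.00·(cos118°, sin118°) = (-0.9389, 1.7659)
|BD| = 9.1117
circle(B,6.00) ∩ circle(D,6.00): a=4.5559, h=3.9044
  candidates: C₊=(4.2872,4.7133) cross=35.576; C₋=(2.7738,-2.9474) cross=-35.576
  mode - wants cross < 0 → take C=(2.7738,-2.9474) (cross=-35.576)
ex = (C−B)/|BC| = (0.6188,-0.7856); ey = (0.7856,0.6188)
P = B + 2.13·ex + -2.24·ey = (-1.3805,-1.2934)

-1.38 -1.29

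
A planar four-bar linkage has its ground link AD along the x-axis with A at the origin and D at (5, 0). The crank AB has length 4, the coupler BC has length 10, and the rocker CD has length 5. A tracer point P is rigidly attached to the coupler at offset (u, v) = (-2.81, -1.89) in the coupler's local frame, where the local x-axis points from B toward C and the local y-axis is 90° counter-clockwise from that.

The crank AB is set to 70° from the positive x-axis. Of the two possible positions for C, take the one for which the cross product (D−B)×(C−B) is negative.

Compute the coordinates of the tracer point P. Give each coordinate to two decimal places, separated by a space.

-1.73 5.13

A=(0,0), D=(5.00,0)
B = A + 4.00·(cos70°, sin70°) = (1.3681, 3.7588)
|BD| = 5.2268
circle(B,10.00) ∩ circle(D,5.00): a=9.7880, h=2.0483
  candidates: C₊=(9.6424,-1.8569) cross=10.706; C₋=(6.6964,-4.7034) cross=-10.706
  mode - wants cross < 0 → take C=(6.6964,-4.7034) (cross=-10.706)
ex = (C−B)/|BC| = (0.5328,-0.8462); ey = (0.8462,0.5328)
P = B + -2.81·ex + -1.89·ey = (-1.7285,5.1296)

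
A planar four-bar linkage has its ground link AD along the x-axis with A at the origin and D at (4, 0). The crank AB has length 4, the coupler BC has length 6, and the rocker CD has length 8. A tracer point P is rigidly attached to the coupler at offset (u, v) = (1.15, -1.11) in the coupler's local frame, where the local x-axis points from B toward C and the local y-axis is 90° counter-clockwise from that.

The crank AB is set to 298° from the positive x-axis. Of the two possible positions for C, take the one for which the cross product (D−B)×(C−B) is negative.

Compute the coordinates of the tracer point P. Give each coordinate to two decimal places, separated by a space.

A=(0,0), D=(4.00,0)
B = A + 4.00·(cos298°, sin298°) = (1.8779, -3.5318)
|BD| = 4.1203
circle(B,6.00) ∩ circle(D,8.00): a=-1.3377, h=5.8490
  candidates: C₊=(-3.8246,-1.6659) cross=24.100; C₋=(6.2025,-7.6908) cross=-24.100
  mode - wants cross < 0 → take C=(6.2025,-7.6908) (cross=-24.100)
ex = (C−B)/|BC| = (0.7208,-0.6932); ey = (0.6932,0.7208)
P = B + 1.15·ex + -1.11·ey = (1.9373,-5.1290)

1.94 -5.13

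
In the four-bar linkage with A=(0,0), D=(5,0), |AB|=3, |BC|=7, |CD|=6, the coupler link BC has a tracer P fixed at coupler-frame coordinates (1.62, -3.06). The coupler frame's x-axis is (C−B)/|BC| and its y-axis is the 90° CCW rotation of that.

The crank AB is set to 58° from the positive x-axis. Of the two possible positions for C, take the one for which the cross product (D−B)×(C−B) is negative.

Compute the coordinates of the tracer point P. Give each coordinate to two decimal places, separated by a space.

A=(0,0), D=(5.00,0)
B = A + 3.00·(cos58°, sin58°) = (1.5898, 2.5441)
|BD| = 4.2547
circle(B,7.00) ∩ circle(D,6.00): a=3.6551, h=5.9700
  candidates: C₊=(8.0892,5.1436) cross=25.400; C₋=(0.9496,-4.4265) cross=-25.400
  mode - wants cross < 0 → take C=(0.9496,-4.4265) (cross=-25.400)
ex = (C−B)/|BC| = (-0.0915,-0.9958); ey = (0.9958,-0.0915)
P = B + 1.62·ex + -3.06·ey = (-1.6056,1.2108)

-1.61 1.21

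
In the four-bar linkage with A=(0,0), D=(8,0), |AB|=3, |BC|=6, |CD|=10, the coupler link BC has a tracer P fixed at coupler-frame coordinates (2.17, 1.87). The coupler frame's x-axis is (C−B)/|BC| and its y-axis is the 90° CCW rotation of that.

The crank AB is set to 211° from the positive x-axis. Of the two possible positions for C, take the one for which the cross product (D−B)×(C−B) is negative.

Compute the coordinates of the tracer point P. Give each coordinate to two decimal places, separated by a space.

A=(0,0), D=(8.00,0)
B = A + 3.00·(cos211°, sin211°) = (-2.5715, -1.5451)
|BD| = 10.6838
circle(B,6.00) ∩ circle(D,10.00): a=2.3467, h=5.5220
  candidates: C₊=(-1.0481,4.2583) cross=58.996; C₋=(0.5492,-6.6697) cross=-58.996
  mode - wants cross < 0 → take C=(0.5492,-6.6697) (cross=-58.996)
ex = (C−B)/|BC| = (0.5201,-0.8541); ey = (0.8541,0.5201)
P = B + 2.17·ex + 1.87·ey = (0.1543,-2.4259)

0.15 -2.43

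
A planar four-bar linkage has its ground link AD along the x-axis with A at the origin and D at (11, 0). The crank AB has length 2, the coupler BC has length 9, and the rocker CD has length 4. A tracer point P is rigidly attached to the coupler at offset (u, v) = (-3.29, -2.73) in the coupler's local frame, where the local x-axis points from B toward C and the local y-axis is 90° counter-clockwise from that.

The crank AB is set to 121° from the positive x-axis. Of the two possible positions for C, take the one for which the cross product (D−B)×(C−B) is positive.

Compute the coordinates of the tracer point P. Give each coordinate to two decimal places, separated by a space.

-4.05 -1.31

A=(0,0), D=(11.00,0)
B = A + 2.00·(cos121°, sin121°) = (-1.0301, 1.7143)
|BD| = 12.1516
circle(B,9.00) ∩ circle(D,4.00): a=8.7503, h=2.1051
  candidates: C₊=(7.9297,2.5639) cross=25.580; C₋=(7.3358,-1.6042) cross=-25.580
  mode + wants cross > 0 → take C=(7.9297,2.5639) (cross=25.580)
ex = (C−B)/|BC| = (0.9955,0.0944); ey = (-0.0944,0.9955)
P = B + -3.29·ex + -2.73·ey = (-4.0477,-1.3140)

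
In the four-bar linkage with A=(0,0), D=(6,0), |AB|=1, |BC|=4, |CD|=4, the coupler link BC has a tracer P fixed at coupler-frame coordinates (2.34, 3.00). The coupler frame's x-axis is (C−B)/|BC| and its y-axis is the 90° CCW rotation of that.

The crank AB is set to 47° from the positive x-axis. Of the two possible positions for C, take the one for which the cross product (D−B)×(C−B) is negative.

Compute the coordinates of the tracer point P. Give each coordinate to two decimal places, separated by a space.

A=(0,0), D=(6.00,0)
B = A + 1.00·(cos47°, sin47°) = (0.6820, 0.7314)
|BD| = 5.3681
circle(B,4.00) ∩ circle(D,4.00): a=2.6840, h=2.9658
  candidates: C₊=(3.7451,3.3038) cross=15.921; C₋=(2.9369,-2.5725) cross=-15.921
  mode - wants cross < 0 → take C=(2.9369,-2.5725) (cross=-15.921)
ex = (C−B)/|BC| = (0.5637,-0.8260); ey = (0.8260,0.5637)
P = B + 2.34·ex + 3.00·ey = (4.4790,0.4898)

4.48 0.49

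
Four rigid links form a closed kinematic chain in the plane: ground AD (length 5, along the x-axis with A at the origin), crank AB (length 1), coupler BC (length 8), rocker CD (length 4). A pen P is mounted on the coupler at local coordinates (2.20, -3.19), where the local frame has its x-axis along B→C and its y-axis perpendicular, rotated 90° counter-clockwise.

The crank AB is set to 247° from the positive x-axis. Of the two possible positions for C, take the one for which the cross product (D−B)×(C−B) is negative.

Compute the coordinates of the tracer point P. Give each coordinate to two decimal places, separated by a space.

0.76 -4.62

A=(0,0), D=(5.00,0)
B = A + 1.00·(cos247°, sin247°) = (-0.3907, -0.9205)
|BD| = 5.4688
circle(B,8.00) ∩ circle(D,4.00): a=7.1229, h=3.6419
  candidates: C₊=(6.0176,3.8684) cross=19.917; C₋=(7.2436,-3.3115) cross=-19.917
  mode - wants cross < 0 → take C=(7.2436,-3.3115) (cross=-19.917)
ex = (C−B)/|BC| = (0.9543,-0.2989); ey = (0.2989,0.9543)
P = B + 2.20·ex + -3.19·ey = (0.7553,-4.6222)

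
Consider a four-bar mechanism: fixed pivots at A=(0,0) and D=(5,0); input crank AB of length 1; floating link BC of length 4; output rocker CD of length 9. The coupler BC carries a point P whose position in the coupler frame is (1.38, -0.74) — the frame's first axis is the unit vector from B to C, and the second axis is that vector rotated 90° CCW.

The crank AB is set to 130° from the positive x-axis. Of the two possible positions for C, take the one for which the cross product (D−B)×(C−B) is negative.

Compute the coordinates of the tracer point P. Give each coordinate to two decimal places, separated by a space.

A=(0,0), D=(5.00,0)
B = A + 1.00·(cos130°, sin130°) = (-0.6428, 0.7660)
|BD| = 5.6945
circle(B,4.00) ∩ circle(D,9.00): a=-2.8599, h=2.7966
  candidates: C₊=(-3.1005,3.9219) cross=15.925; C₋=(-3.8529,-1.6204) cross=-15.925
  mode - wants cross < 0 → take C=(-3.8529,-1.6204) (cross=-15.925)
ex = (C−B)/|BC| = (-0.8025,-0.5966); ey = (0.5966,-0.8025)
P = B + 1.38·ex + -0.74·ey = (-2.1918,0.5366)

-2.19 0.54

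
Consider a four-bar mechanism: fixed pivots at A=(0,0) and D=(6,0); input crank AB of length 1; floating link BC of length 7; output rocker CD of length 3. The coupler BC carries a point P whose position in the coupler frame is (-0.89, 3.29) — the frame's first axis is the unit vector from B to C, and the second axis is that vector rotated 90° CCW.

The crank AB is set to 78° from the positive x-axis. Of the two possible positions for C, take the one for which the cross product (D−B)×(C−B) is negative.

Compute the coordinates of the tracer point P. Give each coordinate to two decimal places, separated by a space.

1.35 4.19

A=(0,0), D=(6.00,0)
B = A + 1.00·(cos78°, sin78°) = (0.2079, 0.9781)
|BD| = 5.8741
circle(B,7.00) ∩ circle(D,3.00): a=6.3418, h=2.9633
  candidates: C₊=(6.9546,2.8441) cross=17.407; C₋=(5.9677,-2.9998) cross=-17.407
  mode - wants cross < 0 → take C=(5.9677,-2.9998) (cross=-17.407)
ex = (C−B)/|BC| = (0.8228,-0.5683); ey = (0.5683,0.8228)
P = B + -0.89·ex + 3.29·ey = (1.3452,4.1910)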